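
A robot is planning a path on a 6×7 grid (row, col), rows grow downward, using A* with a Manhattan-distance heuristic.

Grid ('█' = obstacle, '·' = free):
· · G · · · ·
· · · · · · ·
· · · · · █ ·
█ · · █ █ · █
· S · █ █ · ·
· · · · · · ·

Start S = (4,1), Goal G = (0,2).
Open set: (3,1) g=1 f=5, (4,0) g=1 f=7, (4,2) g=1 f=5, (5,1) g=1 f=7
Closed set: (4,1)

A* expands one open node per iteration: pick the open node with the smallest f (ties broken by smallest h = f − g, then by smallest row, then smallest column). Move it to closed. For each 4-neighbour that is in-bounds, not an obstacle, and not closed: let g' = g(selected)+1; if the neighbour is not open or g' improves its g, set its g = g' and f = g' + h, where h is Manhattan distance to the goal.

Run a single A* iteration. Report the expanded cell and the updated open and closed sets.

expanded=(3,1); open=[(2,1) g=2 f=5, (3,2) g=2 f=5, (4,0) g=1 f=7, (4,2) g=1 f=5, (5,1) g=1 f=7]; closed=[(3,1), (4,1)]

step 1: expand (3,1) (f=5, h=4) → closed; open now [(2,1) g=2 f=5, (3,2) g=2 f=5, (4,0) g=1 f=7, (4,2) g=1 f=5, (5,1) g=1 f=7]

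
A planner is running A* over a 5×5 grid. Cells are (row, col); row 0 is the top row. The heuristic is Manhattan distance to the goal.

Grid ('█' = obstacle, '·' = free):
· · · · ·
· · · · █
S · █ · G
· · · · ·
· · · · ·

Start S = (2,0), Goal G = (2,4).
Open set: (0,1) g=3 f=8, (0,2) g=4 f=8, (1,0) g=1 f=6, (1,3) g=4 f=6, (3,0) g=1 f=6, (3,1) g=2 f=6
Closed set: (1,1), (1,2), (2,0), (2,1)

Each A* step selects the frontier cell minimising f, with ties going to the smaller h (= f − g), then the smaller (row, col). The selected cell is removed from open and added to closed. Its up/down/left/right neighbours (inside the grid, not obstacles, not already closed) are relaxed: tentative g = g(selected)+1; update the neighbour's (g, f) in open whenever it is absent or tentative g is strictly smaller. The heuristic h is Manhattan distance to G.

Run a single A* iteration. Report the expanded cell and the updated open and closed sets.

expanded=(1,3); open=[(0,1) g=3 f=8, (0,2) g=4 f=8, (0,3) g=5 f=8, (1,0) g=1 f=6, (2,3) g=5 f=6, (3,0) g=1 f=6, (3,1) g=2 f=6]; closed=[(1,1), (1,2), (1,3), (2,0), (2,1)]

step 1: expand (1,3) (f=6, h=2) → closed; open now [(0,1) g=3 f=8, (0,2) g=4 f=8, (0,3) g=5 f=8, (1,0) g=1 f=6, (2,3) g=5 f=6, (3,0) g=1 f=6, (3,1) g=2 f=6]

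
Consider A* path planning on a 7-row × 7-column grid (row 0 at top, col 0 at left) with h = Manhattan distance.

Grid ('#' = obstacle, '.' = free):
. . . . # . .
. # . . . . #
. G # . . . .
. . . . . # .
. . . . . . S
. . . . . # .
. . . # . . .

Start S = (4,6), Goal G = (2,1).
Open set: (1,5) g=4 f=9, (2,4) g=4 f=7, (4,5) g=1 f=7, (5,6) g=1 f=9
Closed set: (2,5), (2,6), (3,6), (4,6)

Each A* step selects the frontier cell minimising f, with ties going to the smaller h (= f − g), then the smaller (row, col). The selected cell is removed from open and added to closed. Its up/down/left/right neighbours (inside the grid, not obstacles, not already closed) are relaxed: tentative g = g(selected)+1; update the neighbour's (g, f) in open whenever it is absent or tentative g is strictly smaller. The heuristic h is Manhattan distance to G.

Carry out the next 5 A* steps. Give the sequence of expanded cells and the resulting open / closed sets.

step 1: expand (2,4) (f=7, h=3) → closed; open now [(1,4) g=5 f=9, (1,5) g=4 f=9, (2,3) g=5 f=7, (3,4) g=5 f=9, (4,5) g=1 f=7, (5,6) g=1 f=9]
step 2: expand (2,3) (f=7, h=2) → closed; open now [(1,3) g=6 f=9, (1,4) g=5 f=9, (1,5) g=4 f=9, (3,3) g=6 f=9, (3,4) g=5 f=9, (4,5) g=1 f=7, (5,6) g=1 f=9]
step 3: expand (4,5) (f=7, h=6) → closed; open now [(1,3) g=6 f=9, (1,4) g=5 f=9, (1,5) g=4 f=9, (3,3) g=6 f=9, (3,4) g=5 f=9, (4,4) g=2 f=7, (5,6) g=1 f=9]
step 4: expand (4,4) (f=7, h=5) → closed; open now [(1,3) g=6 f=9, (1,4) g=5 f=9, (1,5) g=4 f=9, (3,3) g=6 f=9, (3,4) g=3 f=7, (4,3) g=3 f=7, (5,4) g=3 f=9, (5,6) g=1 f=9]
step 5: expand (3,4) (f=7, h=4) → closed; open now [(1,3) g=6 f=9, (1,4) g=5 f=9, (1,5) g=4 f=9, (3,3) g=4 f=7, (4,3) g=3 f=7, (5,4) g=3 f=9, (5,6) g=1 f=9]

order=[(2,4) → (2,3) → (4,5) → (4,4) → (3,4)]; open=[(1,3) g=6 f=9, (1,4) g=5 f=9, (1,5) g=4 f=9, (3,3) g=4 f=7, (4,3) g=3 f=7, (5,4) g=3 f=9, (5,6) g=1 f=9]; closed=[(2,3), (2,4), (2,5), (2,6), (3,4), (3,6), (4,4), (4,5), (4,6)]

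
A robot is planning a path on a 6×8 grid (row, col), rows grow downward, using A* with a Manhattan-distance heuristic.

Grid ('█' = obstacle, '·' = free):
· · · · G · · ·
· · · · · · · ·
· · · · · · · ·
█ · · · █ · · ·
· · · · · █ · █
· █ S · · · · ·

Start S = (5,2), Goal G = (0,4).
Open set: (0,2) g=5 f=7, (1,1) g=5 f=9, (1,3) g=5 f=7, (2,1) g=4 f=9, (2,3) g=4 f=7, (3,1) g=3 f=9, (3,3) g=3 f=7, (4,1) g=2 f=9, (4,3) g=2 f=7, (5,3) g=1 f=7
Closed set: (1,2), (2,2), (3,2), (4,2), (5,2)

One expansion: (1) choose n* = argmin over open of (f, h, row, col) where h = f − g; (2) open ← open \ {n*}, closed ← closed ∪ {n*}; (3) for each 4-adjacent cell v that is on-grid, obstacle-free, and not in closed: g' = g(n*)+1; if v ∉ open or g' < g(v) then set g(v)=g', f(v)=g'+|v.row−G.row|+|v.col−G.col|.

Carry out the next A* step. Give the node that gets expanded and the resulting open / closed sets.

step 1: expand (0,2) (f=7, h=2) → closed; open now [(0,1) g=6 f=9, (0,3) g=6 f=7, (1,1) g=5 f=9, (1,3) g=5 f=7, (2,1) g=4 f=9, (2,3) g=4 f=7, (3,1) g=3 f=9, (3,3) g=3 f=7, (4,1) g=2 f=9, (4,3) g=2 f=7, (5,3) g=1 f=7]

expanded=(0,2); open=[(0,1) g=6 f=9, (0,3) g=6 f=7, (1,1) g=5 f=9, (1,3) g=5 f=7, (2,1) g=4 f=9, (2,3) g=4 f=7, (3,1) g=3 f=9, (3,3) g=3 f=7, (4,1) g=2 f=9, (4,3) g=2 f=7, (5,3) g=1 f=7]; closed=[(0,2), (1,2), (2,2), (3,2), (4,2), (5,2)]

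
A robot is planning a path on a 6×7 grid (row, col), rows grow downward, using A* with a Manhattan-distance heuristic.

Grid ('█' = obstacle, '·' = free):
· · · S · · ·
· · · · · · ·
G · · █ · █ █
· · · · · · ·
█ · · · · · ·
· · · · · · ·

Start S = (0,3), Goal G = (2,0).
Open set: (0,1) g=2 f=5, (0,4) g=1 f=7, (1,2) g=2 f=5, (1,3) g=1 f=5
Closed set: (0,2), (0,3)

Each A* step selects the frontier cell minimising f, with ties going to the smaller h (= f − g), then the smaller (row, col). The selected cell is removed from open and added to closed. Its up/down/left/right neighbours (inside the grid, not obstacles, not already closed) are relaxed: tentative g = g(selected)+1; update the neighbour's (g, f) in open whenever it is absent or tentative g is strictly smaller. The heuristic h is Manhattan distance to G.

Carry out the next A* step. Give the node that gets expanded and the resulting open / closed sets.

expanded=(0,1); open=[(0,0) g=3 f=5, (0,4) g=1 f=7, (1,1) g=3 f=5, (1,2) g=2 f=5, (1,3) g=1 f=5]; closed=[(0,1), (0,2), (0,3)]

step 1: expand (0,1) (f=5, h=3) → closed; open now [(0,0) g=3 f=5, (0,4) g=1 f=7, (1,1) g=3 f=5, (1,2) g=2 f=5, (1,3) g=1 f=5]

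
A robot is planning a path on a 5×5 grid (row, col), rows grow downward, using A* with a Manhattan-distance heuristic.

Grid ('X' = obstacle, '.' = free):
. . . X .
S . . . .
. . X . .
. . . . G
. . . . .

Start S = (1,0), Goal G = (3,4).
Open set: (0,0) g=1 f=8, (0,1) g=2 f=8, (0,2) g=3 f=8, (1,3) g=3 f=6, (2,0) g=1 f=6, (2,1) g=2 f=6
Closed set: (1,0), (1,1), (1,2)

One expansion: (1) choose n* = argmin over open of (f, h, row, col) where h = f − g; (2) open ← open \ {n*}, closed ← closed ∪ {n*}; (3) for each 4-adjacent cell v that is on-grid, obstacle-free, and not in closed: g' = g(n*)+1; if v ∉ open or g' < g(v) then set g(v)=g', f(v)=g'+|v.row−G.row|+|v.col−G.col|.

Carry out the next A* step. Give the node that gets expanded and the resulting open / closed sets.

step 1: expand (1,3) (f=6, h=3) → closed; open now [(0,0) g=1 f=8, (0,1) g=2 f=8, (0,2) g=3 f=8, (1,4) g=4 f=6, (2,0) g=1 f=6, (2,1) g=2 f=6, (2,3) g=4 f=6]

expanded=(1,3); open=[(0,0) g=1 f=8, (0,1) g=2 f=8, (0,2) g=3 f=8, (1,4) g=4 f=6, (2,0) g=1 f=6, (2,1) g=2 f=6, (2,3) g=4 f=6]; closed=[(1,0), (1,1), (1,2), (1,3)]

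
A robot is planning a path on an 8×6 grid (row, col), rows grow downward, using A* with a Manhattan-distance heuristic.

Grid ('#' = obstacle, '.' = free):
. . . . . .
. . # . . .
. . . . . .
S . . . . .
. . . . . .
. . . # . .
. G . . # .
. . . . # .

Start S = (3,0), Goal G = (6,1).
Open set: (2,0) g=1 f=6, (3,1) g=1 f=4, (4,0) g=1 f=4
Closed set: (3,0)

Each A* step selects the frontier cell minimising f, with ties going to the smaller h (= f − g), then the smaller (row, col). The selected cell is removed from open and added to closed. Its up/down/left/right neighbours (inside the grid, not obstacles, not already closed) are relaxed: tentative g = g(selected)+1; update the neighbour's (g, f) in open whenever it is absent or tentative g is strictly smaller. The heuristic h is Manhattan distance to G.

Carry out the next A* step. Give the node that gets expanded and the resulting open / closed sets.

expanded=(3,1); open=[(2,0) g=1 f=6, (2,1) g=2 f=6, (3,2) g=2 f=6, (4,0) g=1 f=4, (4,1) g=2 f=4]; closed=[(3,0), (3,1)]

step 1: expand (3,1) (f=4, h=3) → closed; open now [(2,0) g=1 f=6, (2,1) g=2 f=6, (3,2) g=2 f=6, (4,0) g=1 f=4, (4,1) g=2 f=4]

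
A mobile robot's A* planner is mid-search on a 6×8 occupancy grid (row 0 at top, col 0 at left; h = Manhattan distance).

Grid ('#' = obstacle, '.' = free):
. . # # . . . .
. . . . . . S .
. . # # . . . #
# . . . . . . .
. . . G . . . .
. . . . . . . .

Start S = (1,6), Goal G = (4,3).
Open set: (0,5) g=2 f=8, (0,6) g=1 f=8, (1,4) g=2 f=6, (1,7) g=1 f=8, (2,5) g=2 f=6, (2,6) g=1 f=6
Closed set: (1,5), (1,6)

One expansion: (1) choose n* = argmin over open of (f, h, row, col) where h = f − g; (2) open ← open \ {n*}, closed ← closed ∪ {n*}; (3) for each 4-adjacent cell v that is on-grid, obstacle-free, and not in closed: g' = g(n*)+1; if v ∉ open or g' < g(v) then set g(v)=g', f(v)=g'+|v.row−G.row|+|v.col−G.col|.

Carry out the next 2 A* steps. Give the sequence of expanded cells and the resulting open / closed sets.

order=[(1,4) → (1,3)]; open=[(0,4) g=3 f=8, (0,5) g=2 f=8, (0,6) g=1 f=8, (1,2) g=4 f=8, (1,7) g=1 f=8, (2,4) g=3 f=6, (2,5) g=2 f=6, (2,6) g=1 f=6]; closed=[(1,3), (1,4), (1,5), (1,6)]

step 1: expand (1,4) (f=6, h=4) → closed; open now [(0,4) g=3 f=8, (0,5) g=2 f=8, (0,6) g=1 f=8, (1,3) g=3 f=6, (1,7) g=1 f=8, (2,4) g=3 f=6, (2,5) g=2 f=6, (2,6) g=1 f=6]
step 2: expand (1,3) (f=6, h=3) → closed; open now [(0,4) g=3 f=8, (0,5) g=2 f=8, (0,6) g=1 f=8, (1,2) g=4 f=8, (1,7) g=1 f=8, (2,4) g=3 f=6, (2,5) g=2 f=6, (2,6) g=1 f=6]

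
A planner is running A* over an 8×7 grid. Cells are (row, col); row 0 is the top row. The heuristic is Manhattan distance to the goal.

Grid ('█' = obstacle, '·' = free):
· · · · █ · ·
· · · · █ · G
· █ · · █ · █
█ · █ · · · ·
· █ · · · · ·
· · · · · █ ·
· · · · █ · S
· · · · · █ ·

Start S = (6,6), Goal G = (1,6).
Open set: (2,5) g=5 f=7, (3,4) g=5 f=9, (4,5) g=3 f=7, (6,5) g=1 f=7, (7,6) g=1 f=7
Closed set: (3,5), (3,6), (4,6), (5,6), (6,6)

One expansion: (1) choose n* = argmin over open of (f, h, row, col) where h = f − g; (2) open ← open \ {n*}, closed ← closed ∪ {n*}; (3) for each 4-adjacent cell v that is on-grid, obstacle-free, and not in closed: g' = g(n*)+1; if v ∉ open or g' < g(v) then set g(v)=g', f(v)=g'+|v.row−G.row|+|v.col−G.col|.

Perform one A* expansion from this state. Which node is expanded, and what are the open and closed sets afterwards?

step 1: expand (2,5) (f=7, h=2) → closed; open now [(1,5) g=6 f=7, (3,4) g=5 f=9, (4,5) g=3 f=7, (6,5) g=1 f=7, (7,6) g=1 f=7]

expanded=(2,5); open=[(1,5) g=6 f=7, (3,4) g=5 f=9, (4,5) g=3 f=7, (6,5) g=1 f=7, (7,6) g=1 f=7]; closed=[(2,5), (3,5), (3,6), (4,6), (5,6), (6,6)]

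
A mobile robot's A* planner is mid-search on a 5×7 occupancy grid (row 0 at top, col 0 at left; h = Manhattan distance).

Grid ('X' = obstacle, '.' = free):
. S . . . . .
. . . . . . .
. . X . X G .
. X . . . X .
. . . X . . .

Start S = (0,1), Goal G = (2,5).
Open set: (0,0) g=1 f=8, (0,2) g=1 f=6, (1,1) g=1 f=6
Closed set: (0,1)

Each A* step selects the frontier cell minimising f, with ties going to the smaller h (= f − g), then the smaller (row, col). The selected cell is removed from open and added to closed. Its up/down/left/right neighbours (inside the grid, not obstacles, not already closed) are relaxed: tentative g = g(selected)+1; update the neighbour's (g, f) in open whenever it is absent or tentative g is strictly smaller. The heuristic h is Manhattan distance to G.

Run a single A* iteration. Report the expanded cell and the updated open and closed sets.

expanded=(0,2); open=[(0,0) g=1 f=8, (0,3) g=2 f=6, (1,1) g=1 f=6, (1,2) g=2 f=6]; closed=[(0,1), (0,2)]

step 1: expand (0,2) (f=6, h=5) → closed; open now [(0,0) g=1 f=8, (0,3) g=2 f=6, (1,1) g=1 f=6, (1,2) g=2 f=6]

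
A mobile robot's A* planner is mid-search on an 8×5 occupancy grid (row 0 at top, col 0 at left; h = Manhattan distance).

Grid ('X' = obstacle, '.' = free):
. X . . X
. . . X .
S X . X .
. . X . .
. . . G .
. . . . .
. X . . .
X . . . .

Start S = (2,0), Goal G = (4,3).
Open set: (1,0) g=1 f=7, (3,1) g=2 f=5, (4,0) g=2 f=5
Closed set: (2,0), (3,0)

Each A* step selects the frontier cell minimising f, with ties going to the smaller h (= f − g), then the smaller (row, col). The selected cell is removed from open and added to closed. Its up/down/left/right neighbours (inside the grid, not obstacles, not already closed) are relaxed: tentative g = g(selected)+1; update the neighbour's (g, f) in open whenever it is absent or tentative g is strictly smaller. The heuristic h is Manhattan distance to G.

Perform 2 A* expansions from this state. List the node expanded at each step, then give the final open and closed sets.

step 1: expand (3,1) (f=5, h=3) → closed; open now [(1,0) g=1 f=7, (4,0) g=2 f=5, (4,1) g=3 f=5]
step 2: expand (4,1) (f=5, h=2) → closed; open now [(1,0) g=1 f=7, (4,0) g=2 f=5, (4,2) g=4 f=5, (5,1) g=4 f=7]

order=[(3,1) → (4,1)]; open=[(1,0) g=1 f=7, (4,0) g=2 f=5, (4,2) g=4 f=5, (5,1) g=4 f=7]; closed=[(2,0), (3,0), (3,1), (4,1)]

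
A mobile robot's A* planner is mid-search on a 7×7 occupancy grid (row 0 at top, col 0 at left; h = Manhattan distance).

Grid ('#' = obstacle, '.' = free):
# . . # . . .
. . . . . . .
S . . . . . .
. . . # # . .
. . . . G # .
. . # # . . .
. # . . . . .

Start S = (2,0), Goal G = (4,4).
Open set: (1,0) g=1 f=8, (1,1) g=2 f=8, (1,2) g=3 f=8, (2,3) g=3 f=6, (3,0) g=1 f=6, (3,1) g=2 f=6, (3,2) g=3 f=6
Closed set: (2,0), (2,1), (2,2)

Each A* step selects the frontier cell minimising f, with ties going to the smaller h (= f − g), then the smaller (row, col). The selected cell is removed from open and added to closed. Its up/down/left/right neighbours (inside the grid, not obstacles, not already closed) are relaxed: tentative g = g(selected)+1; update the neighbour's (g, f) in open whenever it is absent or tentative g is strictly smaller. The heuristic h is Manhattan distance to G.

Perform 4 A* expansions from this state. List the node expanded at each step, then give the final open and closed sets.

order=[(2,3) → (2,4) → (3,2) → (4,2)]; open=[(1,0) g=1 f=8, (1,1) g=2 f=8, (1,2) g=3 f=8, (1,3) g=4 f=8, (1,4) g=5 f=8, (2,5) g=5 f=8, (3,0) g=1 f=6, (3,1) g=2 f=6, (4,1) g=5 f=8, (4,3) g=5 f=6]; closed=[(2,0), (2,1), (2,2), (2,3), (2,4), (3,2), (4,2)]

step 1: expand (2,3) (f=6, h=3) → closed; open now [(1,0) g=1 f=8, (1,1) g=2 f=8, (1,2) g=3 f=8, (1,3) g=4 f=8, (2,4) g=4 f=6, (3,0) g=1 f=6, (3,1) g=2 f=6, (3,2) g=3 f=6]
step 2: expand (2,4) (f=6, h=2) → closed; open now [(1,0) g=1 f=8, (1,1) g=2 f=8, (1,2) g=3 f=8, (1,3) g=4 f=8, (1,4) g=5 f=8, (2,5) g=5 f=8, (3,0) g=1 f=6, (3,1) g=2 f=6, (3,2) g=3 f=6]
step 3: expand (3,2) (f=6, h=3) → closed; open now [(1,0) g=1 f=8, (1,1) g=2 f=8, (1,2) g=3 f=8, (1,3) g=4 f=8, (1,4) g=5 f=8, (2,5) g=5 f=8, (3,0) g=1 f=6, (3,1) g=2 f=6, (4,2) g=4 f=6]
step 4: expand (4,2) (f=6, h=2) → closed; open now [(1,0) g=1 f=8, (1,1) g=2 f=8, (1,2) g=3 f=8, (1,3) g=4 f=8, (1,4) g=5 f=8, (2,5) g=5 f=8, (3,0) g=1 f=6, (3,1) g=2 f=6, (4,1) g=5 f=8, (4,3) g=5 f=6]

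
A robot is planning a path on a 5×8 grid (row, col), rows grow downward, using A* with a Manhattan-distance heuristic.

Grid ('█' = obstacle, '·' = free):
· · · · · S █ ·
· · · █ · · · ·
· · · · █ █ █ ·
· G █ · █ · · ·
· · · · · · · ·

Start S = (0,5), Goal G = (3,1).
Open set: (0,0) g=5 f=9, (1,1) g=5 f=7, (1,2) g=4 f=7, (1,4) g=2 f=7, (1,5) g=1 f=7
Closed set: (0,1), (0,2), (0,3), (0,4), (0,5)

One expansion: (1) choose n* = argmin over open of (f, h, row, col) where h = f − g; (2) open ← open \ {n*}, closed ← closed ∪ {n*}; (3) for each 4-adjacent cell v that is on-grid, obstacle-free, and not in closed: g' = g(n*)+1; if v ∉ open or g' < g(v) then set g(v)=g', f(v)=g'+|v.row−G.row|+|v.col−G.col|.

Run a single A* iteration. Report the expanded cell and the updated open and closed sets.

step 1: expand (1,1) (f=7, h=2) → closed; open now [(0,0) g=5 f=9, (1,0) g=6 f=9, (1,2) g=4 f=7, (1,4) g=2 f=7, (1,5) g=1 f=7, (2,1) g=6 f=7]

expanded=(1,1); open=[(0,0) g=5 f=9, (1,0) g=6 f=9, (1,2) g=4 f=7, (1,4) g=2 f=7, (1,5) g=1 f=7, (2,1) g=6 f=7]; closed=[(0,1), (0,2), (0,3), (0,4), (0,5), (1,1)]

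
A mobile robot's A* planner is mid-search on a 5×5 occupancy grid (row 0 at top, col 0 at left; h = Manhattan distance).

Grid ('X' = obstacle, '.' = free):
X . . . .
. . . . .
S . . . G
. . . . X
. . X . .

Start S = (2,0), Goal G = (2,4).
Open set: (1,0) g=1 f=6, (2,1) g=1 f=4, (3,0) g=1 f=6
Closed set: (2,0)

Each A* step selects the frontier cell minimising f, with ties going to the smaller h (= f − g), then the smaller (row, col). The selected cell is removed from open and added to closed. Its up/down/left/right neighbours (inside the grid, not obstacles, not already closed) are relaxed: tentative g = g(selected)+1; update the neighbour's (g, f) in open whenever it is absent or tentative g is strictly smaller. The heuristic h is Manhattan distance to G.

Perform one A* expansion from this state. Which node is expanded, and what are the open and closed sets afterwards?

expanded=(2,1); open=[(1,0) g=1 f=6, (1,1) g=2 f=6, (2,2) g=2 f=4, (3,0) g=1 f=6, (3,1) g=2 f=6]; closed=[(2,0), (2,1)]

step 1: expand (2,1) (f=4, h=3) → closed; open now [(1,0) g=1 f=6, (1,1) g=2 f=6, (2,2) g=2 f=4, (3,0) g=1 f=6, (3,1) g=2 f=6]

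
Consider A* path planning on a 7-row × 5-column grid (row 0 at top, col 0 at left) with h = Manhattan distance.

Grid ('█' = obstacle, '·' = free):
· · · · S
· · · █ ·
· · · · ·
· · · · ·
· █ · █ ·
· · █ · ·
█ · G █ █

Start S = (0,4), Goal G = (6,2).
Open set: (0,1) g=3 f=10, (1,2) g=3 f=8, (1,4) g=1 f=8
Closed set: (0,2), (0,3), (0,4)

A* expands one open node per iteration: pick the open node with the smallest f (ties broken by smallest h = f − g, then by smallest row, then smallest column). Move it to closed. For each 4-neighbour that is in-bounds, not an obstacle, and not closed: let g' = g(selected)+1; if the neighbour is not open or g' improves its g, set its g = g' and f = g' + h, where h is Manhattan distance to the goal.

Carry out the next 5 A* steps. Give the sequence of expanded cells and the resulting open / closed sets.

step 1: expand (1,2) (f=8, h=5) → closed; open now [(0,1) g=3 f=10, (1,1) g=4 f=10, (1,4) g=1 f=8, (2,2) g=4 f=8]
step 2: expand (2,2) (f=8, h=4) → closed; open now [(0,1) g=3 f=10, (1,1) g=4 f=10, (1,4) g=1 f=8, (2,1) g=5 f=10, (2,3) g=5 f=10, (3,2) g=5 f=8]
step 3: expand (3,2) (f=8, h=3) → closed; open now [(0,1) g=3 f=10, (1,1) g=4 f=10, (1,4) g=1 f=8, (2,1) g=5 f=10, (2,3) g=5 f=10, (3,1) g=6 f=10, (3,3) g=6 f=10, (4,2) g=6 f=8]
step 4: expand (4,2) (f=8, h=2) → closed; open now [(0,1) g=3 f=10, (1,1) g=4 f=10, (1,4) g=1 f=8, (2,1) g=5 f=10, (2,3) g=5 f=10, (3,1) g=6 f=10, (3,3) g=6 f=10]
step 5: expand (1,4) (f=8, h=7) → closed; open now [(0,1) g=3 f=10, (1,1) g=4 f=10, (2,1) g=5 f=10, (2,3) g=5 f=10, (2,4) g=2 f=8, (3,1) g=6 f=10, (3,3) g=6 f=10]

order=[(1,2) → (2,2) → (3,2) → (4,2) → (1,4)]; open=[(0,1) g=3 f=10, (1,1) g=4 f=10, (2,1) g=5 f=10, (2,3) g=5 f=10, (2,4) g=2 f=8, (3,1) g=6 f=10, (3,3) g=6 f=10]; closed=[(0,2), (0,3), (0,4), (1,2), (1,4), (2,2), (3,2), (4,2)]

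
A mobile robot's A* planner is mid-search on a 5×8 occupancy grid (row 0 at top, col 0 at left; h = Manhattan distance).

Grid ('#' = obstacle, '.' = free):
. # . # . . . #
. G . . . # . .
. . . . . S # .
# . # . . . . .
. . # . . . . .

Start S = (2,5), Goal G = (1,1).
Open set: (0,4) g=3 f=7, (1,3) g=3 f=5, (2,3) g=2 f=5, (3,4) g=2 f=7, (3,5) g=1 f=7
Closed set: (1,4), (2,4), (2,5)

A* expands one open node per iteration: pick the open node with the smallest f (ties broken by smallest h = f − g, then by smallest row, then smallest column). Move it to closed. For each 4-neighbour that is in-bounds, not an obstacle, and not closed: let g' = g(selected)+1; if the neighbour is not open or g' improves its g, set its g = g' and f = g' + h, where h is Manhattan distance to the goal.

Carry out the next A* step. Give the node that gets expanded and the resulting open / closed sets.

step 1: expand (1,3) (f=5, h=2) → closed; open now [(0,4) g=3 f=7, (1,2) g=4 f=5, (2,3) g=2 f=5, (3,4) g=2 f=7, (3,5) g=1 f=7]

expanded=(1,3); open=[(0,4) g=3 f=7, (1,2) g=4 f=5, (2,3) g=2 f=5, (3,4) g=2 f=7, (3,5) g=1 f=7]; closed=[(1,3), (1,4), (2,4), (2,5)]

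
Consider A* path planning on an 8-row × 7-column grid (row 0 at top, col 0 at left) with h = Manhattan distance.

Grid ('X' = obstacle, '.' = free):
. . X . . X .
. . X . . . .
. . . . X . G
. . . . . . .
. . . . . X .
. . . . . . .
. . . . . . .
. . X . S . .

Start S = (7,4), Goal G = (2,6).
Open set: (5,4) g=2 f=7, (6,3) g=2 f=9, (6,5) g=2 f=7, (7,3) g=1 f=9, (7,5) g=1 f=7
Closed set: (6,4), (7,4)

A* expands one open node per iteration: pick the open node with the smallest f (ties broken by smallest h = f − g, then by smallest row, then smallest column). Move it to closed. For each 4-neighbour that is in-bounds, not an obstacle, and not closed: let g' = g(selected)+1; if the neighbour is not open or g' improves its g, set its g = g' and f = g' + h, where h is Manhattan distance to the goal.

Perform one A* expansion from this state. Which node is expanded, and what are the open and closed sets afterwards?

step 1: expand (5,4) (f=7, h=5) → closed; open now [(4,4) g=3 f=7, (5,3) g=3 f=9, (5,5) g=3 f=7, (6,3) g=2 f=9, (6,5) g=2 f=7, (7,3) g=1 f=9, (7,5) g=1 f=7]

expanded=(5,4); open=[(4,4) g=3 f=7, (5,3) g=3 f=9, (5,5) g=3 f=7, (6,3) g=2 f=9, (6,5) g=2 f=7, (7,3) g=1 f=9, (7,5) g=1 f=7]; closed=[(5,4), (6,4), (7,4)]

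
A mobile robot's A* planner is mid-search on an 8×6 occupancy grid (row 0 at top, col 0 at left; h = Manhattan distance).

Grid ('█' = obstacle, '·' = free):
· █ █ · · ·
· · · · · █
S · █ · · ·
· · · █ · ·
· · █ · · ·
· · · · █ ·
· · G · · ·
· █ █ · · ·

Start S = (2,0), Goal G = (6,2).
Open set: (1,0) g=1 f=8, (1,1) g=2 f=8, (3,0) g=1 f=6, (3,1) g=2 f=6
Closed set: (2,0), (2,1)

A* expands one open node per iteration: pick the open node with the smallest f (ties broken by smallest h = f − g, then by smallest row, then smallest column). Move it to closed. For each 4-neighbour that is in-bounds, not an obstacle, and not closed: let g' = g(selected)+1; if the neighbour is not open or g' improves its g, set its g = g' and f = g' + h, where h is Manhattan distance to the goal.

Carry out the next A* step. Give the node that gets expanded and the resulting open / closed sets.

expanded=(3,1); open=[(1,0) g=1 f=8, (1,1) g=2 f=8, (3,0) g=1 f=6, (3,2) g=3 f=6, (4,1) g=3 f=6]; closed=[(2,0), (2,1), (3,1)]

step 1: expand (3,1) (f=6, h=4) → closed; open now [(1,0) g=1 f=8, (1,1) g=2 f=8, (3,0) g=1 f=6, (3,2) g=3 f=6, (4,1) g=3 f=6]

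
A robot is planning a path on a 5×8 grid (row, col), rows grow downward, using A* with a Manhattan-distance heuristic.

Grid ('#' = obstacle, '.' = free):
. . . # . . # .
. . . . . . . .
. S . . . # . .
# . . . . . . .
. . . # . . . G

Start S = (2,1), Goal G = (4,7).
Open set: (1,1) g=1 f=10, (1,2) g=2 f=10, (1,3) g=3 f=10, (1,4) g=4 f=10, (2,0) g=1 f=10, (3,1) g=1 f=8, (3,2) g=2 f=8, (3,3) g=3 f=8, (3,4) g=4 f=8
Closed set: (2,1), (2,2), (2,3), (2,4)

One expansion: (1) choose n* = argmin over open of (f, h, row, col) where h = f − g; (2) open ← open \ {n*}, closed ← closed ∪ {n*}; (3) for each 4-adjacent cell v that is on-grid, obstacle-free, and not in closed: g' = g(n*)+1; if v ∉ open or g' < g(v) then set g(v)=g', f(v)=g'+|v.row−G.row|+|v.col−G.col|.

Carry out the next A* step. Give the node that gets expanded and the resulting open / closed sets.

step 1: expand (3,4) (f=8, h=4) → closed; open now [(1,1) g=1 f=10, (1,2) g=2 f=10, (1,3) g=3 f=10, (1,4) g=4 f=10, (2,0) g=1 f=10, (3,1) g=1 f=8, (3,2) g=2 f=8, (3,3) g=3 f=8, (3,5) g=5 f=8, (4,4) g=5 f=8]

expanded=(3,4); open=[(1,1) g=1 f=10, (1,2) g=2 f=10, (1,3) g=3 f=10, (1,4) g=4 f=10, (2,0) g=1 f=10, (3,1) g=1 f=8, (3,2) g=2 f=8, (3,3) g=3 f=8, (3,5) g=5 f=8, (4,4) g=5 f=8]; closed=[(2,1), (2,2), (2,3), (2,4), (3,4)]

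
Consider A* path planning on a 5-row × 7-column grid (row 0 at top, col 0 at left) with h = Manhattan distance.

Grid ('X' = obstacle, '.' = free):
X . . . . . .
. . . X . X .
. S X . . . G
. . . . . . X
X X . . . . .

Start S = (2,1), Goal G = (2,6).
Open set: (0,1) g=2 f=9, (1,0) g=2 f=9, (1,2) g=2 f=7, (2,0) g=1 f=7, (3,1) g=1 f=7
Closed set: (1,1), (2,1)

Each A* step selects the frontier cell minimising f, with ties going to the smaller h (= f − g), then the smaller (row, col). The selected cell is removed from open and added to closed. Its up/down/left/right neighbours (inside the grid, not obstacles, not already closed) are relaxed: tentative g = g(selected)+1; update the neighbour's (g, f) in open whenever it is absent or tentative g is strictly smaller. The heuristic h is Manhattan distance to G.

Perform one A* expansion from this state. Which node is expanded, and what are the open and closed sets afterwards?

expanded=(1,2); open=[(0,1) g=2 f=9, (0,2) g=3 f=9, (1,0) g=2 f=9, (2,0) g=1 f=7, (3,1) g=1 f=7]; closed=[(1,1), (1,2), (2,1)]

step 1: expand (1,2) (f=7, h=5) → closed; open now [(0,1) g=2 f=9, (0,2) g=3 f=9, (1,0) g=2 f=9, (2,0) g=1 f=7, (3,1) g=1 f=7]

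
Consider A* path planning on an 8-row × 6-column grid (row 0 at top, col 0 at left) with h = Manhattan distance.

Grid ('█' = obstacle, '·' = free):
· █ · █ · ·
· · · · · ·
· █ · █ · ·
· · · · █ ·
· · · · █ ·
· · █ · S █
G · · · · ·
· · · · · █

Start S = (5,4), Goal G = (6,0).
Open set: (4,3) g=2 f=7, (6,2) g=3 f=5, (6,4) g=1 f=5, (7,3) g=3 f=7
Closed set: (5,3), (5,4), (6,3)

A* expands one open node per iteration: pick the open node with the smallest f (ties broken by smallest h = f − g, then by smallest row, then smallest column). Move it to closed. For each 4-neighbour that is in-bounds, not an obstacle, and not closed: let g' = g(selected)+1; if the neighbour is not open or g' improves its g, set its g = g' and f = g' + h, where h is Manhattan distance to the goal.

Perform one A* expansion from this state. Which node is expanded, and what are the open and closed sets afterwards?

step 1: expand (6,2) (f=5, h=2) → closed; open now [(4,3) g=2 f=7, (6,1) g=4 f=5, (6,4) g=1 f=5, (7,2) g=4 f=7, (7,3) g=3 f=7]

expanded=(6,2); open=[(4,3) g=2 f=7, (6,1) g=4 f=5, (6,4) g=1 f=5, (7,2) g=4 f=7, (7,3) g=3 f=7]; closed=[(5,3), (5,4), (6,2), (6,3)]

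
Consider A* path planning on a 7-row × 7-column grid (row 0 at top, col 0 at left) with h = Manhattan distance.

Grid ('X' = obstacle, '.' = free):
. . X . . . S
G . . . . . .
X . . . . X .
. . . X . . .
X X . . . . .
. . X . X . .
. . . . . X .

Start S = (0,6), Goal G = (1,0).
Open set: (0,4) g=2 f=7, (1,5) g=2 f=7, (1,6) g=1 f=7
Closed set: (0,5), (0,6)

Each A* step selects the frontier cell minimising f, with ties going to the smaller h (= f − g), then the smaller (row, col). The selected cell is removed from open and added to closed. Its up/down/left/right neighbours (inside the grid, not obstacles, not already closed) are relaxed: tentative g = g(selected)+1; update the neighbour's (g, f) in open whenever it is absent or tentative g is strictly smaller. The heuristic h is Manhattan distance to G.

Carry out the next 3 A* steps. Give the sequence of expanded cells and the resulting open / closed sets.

step 1: expand (0,4) (f=7, h=5) → closed; open now [(0,3) g=3 f=7, (1,4) g=3 f=7, (1,5) g=2 f=7, (1,6) g=1 f=7]
step 2: expand (0,3) (f=7, h=4) → closed; open now [(1,3) g=4 f=7, (1,4) g=3 f=7, (1,5) g=2 f=7, (1,6) g=1 f=7]
step 3: expand (1,3) (f=7, h=3) → closed; open now [(1,2) g=5 f=7, (1,4) g=3 f=7, (1,5) g=2 f=7, (1,6) g=1 f=7, (2,3) g=5 f=9]

order=[(0,4) → (0,3) → (1,3)]; open=[(1,2) g=5 f=7, (1,4) g=3 f=7, (1,5) g=2 f=7, (1,6) g=1 f=7, (2,3) g=5 f=9]; closed=[(0,3), (0,4), (0,5), (0,6), (1,3)]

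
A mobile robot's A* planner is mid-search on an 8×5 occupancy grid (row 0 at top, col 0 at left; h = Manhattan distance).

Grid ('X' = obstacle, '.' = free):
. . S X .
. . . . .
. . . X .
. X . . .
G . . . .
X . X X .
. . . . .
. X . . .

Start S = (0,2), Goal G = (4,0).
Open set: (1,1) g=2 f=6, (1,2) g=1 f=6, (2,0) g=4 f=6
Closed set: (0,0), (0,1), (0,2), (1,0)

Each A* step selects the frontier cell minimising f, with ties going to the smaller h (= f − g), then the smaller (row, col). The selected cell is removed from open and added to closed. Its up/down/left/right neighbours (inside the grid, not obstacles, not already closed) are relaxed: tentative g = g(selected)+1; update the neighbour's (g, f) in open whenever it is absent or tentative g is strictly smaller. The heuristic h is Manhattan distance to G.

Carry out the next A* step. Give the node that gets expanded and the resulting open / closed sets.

step 1: expand (2,0) (f=6, h=2) → closed; open now [(1,1) g=2 f=6, (1,2) g=1 f=6, (2,1) g=5 f=8, (3,0) g=5 f=6]

expanded=(2,0); open=[(1,1) g=2 f=6, (1,2) g=1 f=6, (2,1) g=5 f=8, (3,0) g=5 f=6]; closed=[(0,0), (0,1), (0,2), (1,0), (2,0)]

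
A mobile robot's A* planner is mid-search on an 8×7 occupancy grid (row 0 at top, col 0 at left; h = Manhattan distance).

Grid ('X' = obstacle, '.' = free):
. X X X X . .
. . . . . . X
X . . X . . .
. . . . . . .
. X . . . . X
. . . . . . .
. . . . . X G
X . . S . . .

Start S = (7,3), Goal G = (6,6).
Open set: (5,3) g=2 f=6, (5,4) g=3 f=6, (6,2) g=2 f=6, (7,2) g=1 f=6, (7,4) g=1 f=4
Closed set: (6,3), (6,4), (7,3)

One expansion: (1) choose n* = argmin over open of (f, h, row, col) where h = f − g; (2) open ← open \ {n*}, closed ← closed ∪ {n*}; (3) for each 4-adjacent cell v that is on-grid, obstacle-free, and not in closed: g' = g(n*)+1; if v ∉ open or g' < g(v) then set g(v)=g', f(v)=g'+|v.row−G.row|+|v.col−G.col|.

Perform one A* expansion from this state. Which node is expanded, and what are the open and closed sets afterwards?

step 1: expand (7,4) (f=4, h=3) → closed; open now [(5,3) g=2 f=6, (5,4) g=3 f=6, (6,2) g=2 f=6, (7,2) g=1 f=6, (7,5) g=2 f=4]

expanded=(7,4); open=[(5,3) g=2 f=6, (5,4) g=3 f=6, (6,2) g=2 f=6, (7,2) g=1 f=6, (7,5) g=2 f=4]; closed=[(6,3), (6,4), (7,3), (7,4)]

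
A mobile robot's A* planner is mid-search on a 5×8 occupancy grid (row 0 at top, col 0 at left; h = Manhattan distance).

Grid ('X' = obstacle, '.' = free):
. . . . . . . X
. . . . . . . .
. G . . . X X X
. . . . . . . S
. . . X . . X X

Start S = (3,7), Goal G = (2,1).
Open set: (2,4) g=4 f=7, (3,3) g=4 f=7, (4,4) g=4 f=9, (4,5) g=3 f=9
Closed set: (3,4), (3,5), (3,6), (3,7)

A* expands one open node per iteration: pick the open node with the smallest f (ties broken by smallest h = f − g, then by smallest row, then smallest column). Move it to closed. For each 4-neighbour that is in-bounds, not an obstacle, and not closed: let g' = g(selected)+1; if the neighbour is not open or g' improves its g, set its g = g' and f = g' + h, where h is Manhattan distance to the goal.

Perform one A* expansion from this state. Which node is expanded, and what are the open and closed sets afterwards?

step 1: expand (2,4) (f=7, h=3) → closed; open now [(1,4) g=5 f=9, (2,3) g=5 f=7, (3,3) g=4 f=7, (4,4) g=4 f=9, (4,5) g=3 f=9]

expanded=(2,4); open=[(1,4) g=5 f=9, (2,3) g=5 f=7, (3,3) g=4 f=7, (4,4) g=4 f=9, (4,5) g=3 f=9]; closed=[(2,4), (3,4), (3,5), (3,6), (3,7)]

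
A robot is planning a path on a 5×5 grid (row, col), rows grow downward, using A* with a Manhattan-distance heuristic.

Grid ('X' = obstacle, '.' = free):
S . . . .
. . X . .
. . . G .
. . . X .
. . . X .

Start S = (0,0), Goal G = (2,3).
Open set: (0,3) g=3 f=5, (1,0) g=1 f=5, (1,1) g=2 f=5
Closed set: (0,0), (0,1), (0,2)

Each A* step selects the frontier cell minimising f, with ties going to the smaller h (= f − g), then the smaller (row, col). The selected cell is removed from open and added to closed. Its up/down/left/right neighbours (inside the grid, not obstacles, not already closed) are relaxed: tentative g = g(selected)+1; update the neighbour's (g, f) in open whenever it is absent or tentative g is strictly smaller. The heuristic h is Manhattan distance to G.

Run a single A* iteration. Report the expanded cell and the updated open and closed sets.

expanded=(0,3); open=[(0,4) g=4 f=7, (1,0) g=1 f=5, (1,1) g=2 f=5, (1,3) g=4 f=5]; closed=[(0,0), (0,1), (0,2), (0,3)]

step 1: expand (0,3) (f=5, h=2) → closed; open now [(0,4) g=4 f=7, (1,0) g=1 f=5, (1,1) g=2 f=5, (1,3) g=4 f=5]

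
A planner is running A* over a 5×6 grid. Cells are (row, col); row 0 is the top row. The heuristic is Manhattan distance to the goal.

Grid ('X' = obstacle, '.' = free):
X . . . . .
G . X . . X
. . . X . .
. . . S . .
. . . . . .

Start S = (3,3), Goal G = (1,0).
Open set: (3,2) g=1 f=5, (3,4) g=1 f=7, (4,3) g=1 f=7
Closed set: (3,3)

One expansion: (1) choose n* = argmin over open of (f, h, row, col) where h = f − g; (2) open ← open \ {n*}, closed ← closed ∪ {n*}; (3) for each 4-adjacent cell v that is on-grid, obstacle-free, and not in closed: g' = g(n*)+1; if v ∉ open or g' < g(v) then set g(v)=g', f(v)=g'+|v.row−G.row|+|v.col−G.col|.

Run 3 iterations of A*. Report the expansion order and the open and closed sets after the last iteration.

order=[(3,2) → (2,2) → (2,1)]; open=[(1,1) g=4 f=5, (2,0) g=4 f=5, (3,1) g=2 f=5, (3,4) g=1 f=7, (4,2) g=2 f=7, (4,3) g=1 f=7]; closed=[(2,1), (2,2), (3,2), (3,3)]

step 1: expand (3,2) (f=5, h=4) → closed; open now [(2,2) g=2 f=5, (3,1) g=2 f=5, (3,4) g=1 f=7, (4,2) g=2 f=7, (4,3) g=1 f=7]
step 2: expand (2,2) (f=5, h=3) → closed; open now [(2,1) g=3 f=5, (3,1) g=2 f=5, (3,4) g=1 f=7, (4,2) g=2 f=7, (4,3) g=1 f=7]
step 3: expand (2,1) (f=5, h=2) → closed; open now [(1,1) g=4 f=5, (2,0) g=4 f=5, (3,1) g=2 f=5, (3,4) g=1 f=7, (4,2) g=2 f=7, (4,3) g=1 f=7]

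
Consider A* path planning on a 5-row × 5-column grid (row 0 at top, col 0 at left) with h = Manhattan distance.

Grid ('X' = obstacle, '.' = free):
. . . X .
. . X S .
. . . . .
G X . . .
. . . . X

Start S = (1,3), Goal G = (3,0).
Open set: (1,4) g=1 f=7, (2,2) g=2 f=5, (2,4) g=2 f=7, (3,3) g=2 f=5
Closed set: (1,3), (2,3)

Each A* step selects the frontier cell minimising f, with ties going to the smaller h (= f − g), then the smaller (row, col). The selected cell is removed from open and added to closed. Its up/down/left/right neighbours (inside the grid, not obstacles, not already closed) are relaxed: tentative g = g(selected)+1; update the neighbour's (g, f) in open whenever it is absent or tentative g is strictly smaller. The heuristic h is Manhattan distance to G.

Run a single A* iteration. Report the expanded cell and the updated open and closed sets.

expanded=(2,2); open=[(1,4) g=1 f=7, (2,1) g=3 f=5, (2,4) g=2 f=7, (3,2) g=3 f=5, (3,3) g=2 f=5]; closed=[(1,3), (2,2), (2,3)]

step 1: expand (2,2) (f=5, h=3) → closed; open now [(1,4) g=1 f=7, (2,1) g=3 f=5, (2,4) g=2 f=7, (3,2) g=3 f=5, (3,3) g=2 f=5]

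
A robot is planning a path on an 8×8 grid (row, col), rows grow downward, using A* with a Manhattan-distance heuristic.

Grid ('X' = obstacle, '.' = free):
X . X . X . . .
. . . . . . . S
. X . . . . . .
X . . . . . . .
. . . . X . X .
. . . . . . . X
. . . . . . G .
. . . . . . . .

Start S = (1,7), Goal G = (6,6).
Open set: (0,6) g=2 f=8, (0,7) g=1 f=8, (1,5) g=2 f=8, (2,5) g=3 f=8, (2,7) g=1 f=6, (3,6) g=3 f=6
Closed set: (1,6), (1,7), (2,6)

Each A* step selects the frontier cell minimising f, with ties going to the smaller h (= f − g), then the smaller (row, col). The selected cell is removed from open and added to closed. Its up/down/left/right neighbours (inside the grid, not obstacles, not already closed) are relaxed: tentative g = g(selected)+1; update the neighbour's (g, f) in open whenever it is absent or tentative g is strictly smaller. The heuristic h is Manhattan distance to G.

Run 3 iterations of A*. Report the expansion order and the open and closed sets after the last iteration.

order=[(3,6) → (2,7) → (3,7)]; open=[(0,6) g=2 f=8, (0,7) g=1 f=8, (1,5) g=2 f=8, (2,5) g=3 f=8, (3,5) g=4 f=8, (4,7) g=3 f=6]; closed=[(1,6), (1,7), (2,6), (2,7), (3,6), (3,7)]

step 1: expand (3,6) (f=6, h=3) → closed; open now [(0,6) g=2 f=8, (0,7) g=1 f=8, (1,5) g=2 f=8, (2,5) g=3 f=8, (2,7) g=1 f=6, (3,5) g=4 f=8, (3,7) g=4 f=8]
step 2: expand (2,7) (f=6, h=5) → closed; open now [(0,6) g=2 f=8, (0,7) g=1 f=8, (1,5) g=2 f=8, (2,5) g=3 f=8, (3,5) g=4 f=8, (3,7) g=2 f=6]
step 3: expand (3,7) (f=6, h=4) → closed; open now [(0,6) g=2 f=8, (0,7) g=1 f=8, (1,5) g=2 f=8, (2,5) g=3 f=8, (3,5) g=4 f=8, (4,7) g=3 f=6]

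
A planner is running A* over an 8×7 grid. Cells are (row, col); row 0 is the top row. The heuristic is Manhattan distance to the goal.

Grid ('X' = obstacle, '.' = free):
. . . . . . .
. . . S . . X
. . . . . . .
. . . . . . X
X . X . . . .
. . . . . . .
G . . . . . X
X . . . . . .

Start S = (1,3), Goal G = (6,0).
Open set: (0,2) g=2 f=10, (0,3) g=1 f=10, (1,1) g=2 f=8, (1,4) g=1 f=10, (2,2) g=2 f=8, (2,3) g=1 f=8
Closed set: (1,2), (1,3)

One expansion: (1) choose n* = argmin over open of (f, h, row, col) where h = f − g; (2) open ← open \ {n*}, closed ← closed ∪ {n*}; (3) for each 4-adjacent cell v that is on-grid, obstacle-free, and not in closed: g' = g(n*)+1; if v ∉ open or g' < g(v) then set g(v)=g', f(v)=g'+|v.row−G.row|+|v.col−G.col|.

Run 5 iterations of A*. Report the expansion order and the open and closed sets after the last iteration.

order=[(1,1) → (1,0) → (2,0) → (3,0) → (2,1)]; open=[(0,0) g=4 f=10, (0,1) g=3 f=10, (0,2) g=2 f=10, (0,3) g=1 f=10, (1,4) g=1 f=10, (2,2) g=2 f=8, (2,3) g=1 f=8, (3,1) g=4 f=8]; closed=[(1,0), (1,1), (1,2), (1,3), (2,0), (2,1), (3,0)]

step 1: expand (1,1) (f=8, h=6) → closed; open now [(0,1) g=3 f=10, (0,2) g=2 f=10, (0,3) g=1 f=10, (1,0) g=3 f=8, (1,4) g=1 f=10, (2,1) g=3 f=8, (2,2) g=2 f=8, (2,3) g=1 f=8]
step 2: expand (1,0) (f=8, h=5) → closed; open now [(0,0) g=4 f=10, (0,1) g=3 f=10, (0,2) g=2 f=10, (0,3) g=1 f=10, (1,4) g=1 f=10, (2,0) g=4 f=8, (2,1) g=3 f=8, (2,2) g=2 f=8, (2,3) g=1 f=8]
step 3: expand (2,0) (f=8, h=4) → closed; open now [(0,0) g=4 f=10, (0,1) g=3 f=10, (0,2) g=2 f=10, (0,3) g=1 f=10, (1,4) g=1 f=10, (2,1) g=3 f=8, (2,2) g=2 f=8, (2,3) g=1 f=8, (3,0) g=5 f=8]
step 4: expand (3,0) (f=8, h=3) → closed; open now [(0,0) g=4 f=10, (0,1) g=3 f=10, (0,2) g=2 f=10, (0,3) g=1 f=10, (1,4) g=1 f=10, (2,1) g=3 f=8, (2,2) g=2 f=8, (2,3) g=1 f=8, (3,1) g=6 f=10]
step 5: expand (2,1) (f=8, h=5) → closed; open now [(0,0) g=4 f=10, (0,1) g=3 f=10, (0,2) g=2 f=10, (0,3) g=1 f=10, (1,4) g=1 f=10, (2,2) g=2 f=8, (2,3) g=1 f=8, (3,1) g=4 f=8]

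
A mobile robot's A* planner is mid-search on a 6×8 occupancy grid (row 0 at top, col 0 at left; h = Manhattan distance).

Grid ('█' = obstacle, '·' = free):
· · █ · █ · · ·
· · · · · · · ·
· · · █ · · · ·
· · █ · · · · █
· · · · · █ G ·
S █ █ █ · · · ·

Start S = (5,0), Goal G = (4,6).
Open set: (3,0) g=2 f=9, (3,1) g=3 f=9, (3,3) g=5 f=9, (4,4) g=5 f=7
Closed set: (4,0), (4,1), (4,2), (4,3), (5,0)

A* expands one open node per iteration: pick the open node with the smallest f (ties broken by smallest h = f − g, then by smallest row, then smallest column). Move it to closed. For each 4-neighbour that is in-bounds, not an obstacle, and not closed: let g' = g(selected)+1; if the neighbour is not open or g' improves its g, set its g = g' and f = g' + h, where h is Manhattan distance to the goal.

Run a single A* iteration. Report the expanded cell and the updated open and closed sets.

step 1: expand (4,4) (f=7, h=2) → closed; open now [(3,0) g=2 f=9, (3,1) g=3 f=9, (3,3) g=5 f=9, (3,4) g=6 f=9, (5,4) g=6 f=9]

expanded=(4,4); open=[(3,0) g=2 f=9, (3,1) g=3 f=9, (3,3) g=5 f=9, (3,4) g=6 f=9, (5,4) g=6 f=9]; closed=[(4,0), (4,1), (4,2), (4,3), (4,4), (5,0)]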